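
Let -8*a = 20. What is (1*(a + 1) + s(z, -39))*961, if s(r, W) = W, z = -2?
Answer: -77841/2 ≈ -38921.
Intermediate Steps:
a = -5/2 (a = -⅛*20 = -5/2 ≈ -2.5000)
(1*(a + 1) + s(z, -39))*961 = (1*(-5/2 + 1) - 39)*961 = (1*(-3/2) - 39)*961 = (-3/2 - 39)*961 = -81/2*961 = -77841/2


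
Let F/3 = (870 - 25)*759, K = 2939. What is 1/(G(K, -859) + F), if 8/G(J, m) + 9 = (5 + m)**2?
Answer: 729307/1403234072963 ≈ 5.1973e-7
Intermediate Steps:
G(J, m) = 8/(-9 + (5 + m)**2)
F = 1924065 (F = 3*((870 - 25)*759) = 3*(845*759) = 3*641355 = 1924065)
1/(G(K, -859) + F) = 1/(8/(-9 + (5 - 859)**2) + 1924065) = 1/(8/(-9 + (-854)**2) + 1924065) = 1/(8/(-9 + 729316) + 1924065) = 1/(8/729307 + 1924065) = 1/(1403234072963/729307) = 729307/1403234072963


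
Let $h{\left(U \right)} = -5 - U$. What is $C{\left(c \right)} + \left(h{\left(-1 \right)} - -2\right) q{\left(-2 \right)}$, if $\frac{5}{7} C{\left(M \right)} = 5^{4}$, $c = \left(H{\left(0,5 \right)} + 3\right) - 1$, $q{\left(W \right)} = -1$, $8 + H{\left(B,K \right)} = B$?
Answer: $877$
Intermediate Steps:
$H{\left(B,K \right)} = -8 + B$
$c = -6$ ($c = \left(\left(-8 + 0\right) + 3\right) - 1 = \left(-8 + 3\right) - 1 = -5 - 1 = -6$)
$C{\left(M \right)} = 875$ ($C{\left(M \right)} = \frac{7 \cdot 5^{4}}{5} = \frac{7}{5} \cdot 625 = 875$)
$C{\left(c \right)} + \left(h{\left(-1 \right)} - -2\right) q{\left(-2 \right)} = 875 + \left(\left(-5 - -1\right) - -2\right) \left(-1\right) = 875 + \left(\left(-5 + 1\right) + 2\right) \left(-1\right) = 875 + \left(-4 + 2\right) \left(-1\right) = 875 - -2 = 875 + 2 = 877$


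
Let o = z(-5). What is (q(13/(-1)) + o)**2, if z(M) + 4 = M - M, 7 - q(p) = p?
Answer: 256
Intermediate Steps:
q(p) = 7 - p
z(M) = -4 (z(M) = -4 + (M - M) = -4 + 0 = -4)
o = -4
(q(13/(-1)) + o)**2 = ((7 - 13/(-1)) - 4)**2 = ((7 - 13*(-1)) - 4)**2 = ((7 - 1*(-13)) - 4)**2 = ((7 + 13) - 4)**2 = (20 - 4)**2 = 16**2 = 256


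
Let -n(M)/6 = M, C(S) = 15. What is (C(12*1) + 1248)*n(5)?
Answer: -37890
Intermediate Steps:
n(M) = -6*M
(C(12*1) + 1248)*n(5) = (15 + 1248)*(-6*5) = 1263*(-30) = -37890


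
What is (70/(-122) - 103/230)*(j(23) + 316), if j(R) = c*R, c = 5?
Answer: -6177523/14030 ≈ -440.31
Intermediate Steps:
j(R) = 5*R
(70/(-122) - 103/230)*(j(23) + 316) = (70/(-122) - 103/230)*(5*23 + 316) = (70*(-1/122) - 103*1/230)*(115 + 316) = (-35/61 - 103/230)*431 = -14333/14030*431 = -6177523/14030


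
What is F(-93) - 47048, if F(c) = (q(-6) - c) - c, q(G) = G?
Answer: -46868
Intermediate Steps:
F(c) = -6 - 2*c (F(c) = (-6 - c) - c = -6 - 2*c)
F(-93) - 47048 = (-6 - 2*(-93)) - 47048 = (-6 + 186) - 47048 = 180 - 47048 = -46868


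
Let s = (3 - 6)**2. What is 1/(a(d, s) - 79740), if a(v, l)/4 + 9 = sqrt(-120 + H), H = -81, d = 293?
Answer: -1662/132587779 - I*sqrt(201)/1591053348 ≈ -1.2535e-5 - 8.9107e-9*I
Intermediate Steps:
s = 9 (s = (-3)**2 = 9)
a(v, l) = -36 + 4*I*sqrt(201) (a(v, l) = -36 + 4*sqrt(-120 - 81) = -36 + 4*sqrt(-201) = -36 + 4*(I*sqrt(201)) = -36 + 4*I*sqrt(201))
1/(a(d, s) - 79740) = 1/((-36 + 4*I*sqrt(201)) - 79740) = 1/(-79776 + 4*I*sqrt(201))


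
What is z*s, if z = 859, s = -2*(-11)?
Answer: 18898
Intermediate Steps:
s = 22
z*s = 859*22 = 18898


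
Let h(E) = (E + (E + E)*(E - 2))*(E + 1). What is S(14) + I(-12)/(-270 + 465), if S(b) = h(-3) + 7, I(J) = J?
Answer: -3059/65 ≈ -47.062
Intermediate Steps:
h(E) = (1 + E)*(E + 2*E*(-2 + E)) (h(E) = (E + (2*E)*(-2 + E))*(1 + E) = (E + 2*E*(-2 + E))*(1 + E) = (1 + E)*(E + 2*E*(-2 + E)))
S(b) = -47 (S(b) = -3*(-3 - 1*(-3) + 2*(-3)²) + 7 = -3*(-3 + 3 + 2*9) + 7 = -3*(-3 + 3 + 18) + 7 = -3*18 + 7 = -54 + 7 = -47)
S(14) + I(-12)/(-270 + 465) = -47 - 12/(-270 + 465) = -47 - 12/195 = -47 + (1/195)*(-12) = -47 - 4/65 = -3059/65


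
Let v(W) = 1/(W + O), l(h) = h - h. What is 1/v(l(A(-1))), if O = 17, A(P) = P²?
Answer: 17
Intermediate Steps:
l(h) = 0
v(W) = 1/(17 + W) (v(W) = 1/(W + 17) = 1/(17 + W))
1/v(l(A(-1))) = 1/(1/(17 + 0)) = 1/(1/17) = 17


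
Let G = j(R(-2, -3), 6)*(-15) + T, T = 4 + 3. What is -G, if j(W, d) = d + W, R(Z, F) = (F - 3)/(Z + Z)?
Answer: 211/2 ≈ 105.50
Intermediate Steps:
R(Z, F) = (-3 + F)/(2*Z) (R(Z, F) = (-3 + F)/((2*Z)) = (-3 + F)*(1/(2*Z)) = (-3 + F)/(2*Z))
j(W, d) = W + d
T = 7
G = -211/2 (G = ((1/2)*(-3 - 3)/(-2) + 6)*(-15) + 7 = ((1/2)*(-1/2)*(-6) + 6)*(-15) + 7 = (3/2 + 6)*(-15) + 7 = (15/2)*(-15) + 7 = -225/2 + 7 = -211/2 ≈ -105.50)
-G = -1*(-211/2) = 211/2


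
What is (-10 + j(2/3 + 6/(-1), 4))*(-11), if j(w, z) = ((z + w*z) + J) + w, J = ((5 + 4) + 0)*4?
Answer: -110/3 ≈ -36.667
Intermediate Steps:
J = 36 (J = (9 + 0)*4 = 9*4 = 36)
j(w, z) = 36 + w + z + w*z (j(w, z) = ((z + w*z) + 36) + w = (36 + z + w*z) + w = 36 + w + z + w*z)
(-10 + j(2/3 + 6/(-1), 4))*(-11) = (-10 + (36 + (2/3 + 6/(-1)) + 4 + (2/3 + 6/(-1))*4))*(-11) = (-10 + (36 + (2*(1/3) + 6*(-1)) + 4 + (2*(1/3) + 6*(-1))*4))*(-11) = (-10 + (36 + (2/3 - 6) + 4 + (2/3 - 6)*4))*(-11) = (-10 + (36 - 16/3 + 4 - 16/3*4))*(-11) = (-10 + (36 - 16/3 + 4 - 64/3))*(-11) = (-10 + 40/3)*(-11) = (10/3)*(-11) = -110/3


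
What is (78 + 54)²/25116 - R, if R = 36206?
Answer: -75777706/2093 ≈ -36205.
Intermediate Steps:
(78 + 54)²/25116 - R = (78 + 54)²/25116 - 1*36206 = 132²*(1/25116) - 36206 = 17424*(1/25116) - 36206 = 1452/2093 - 36206 = -75777706/2093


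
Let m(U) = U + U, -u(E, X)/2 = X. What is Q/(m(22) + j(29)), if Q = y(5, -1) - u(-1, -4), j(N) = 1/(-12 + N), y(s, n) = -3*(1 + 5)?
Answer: -442/749 ≈ -0.59012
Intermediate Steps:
y(s, n) = -18 (y(s, n) = -3*6 = -18)
u(E, X) = -2*X
m(U) = 2*U
Q = -26 (Q = -18 - (-2)*(-4) = -18 - 1*8 = -18 - 8 = -26)
Q/(m(22) + j(29)) = -26/(2*22 + 1/(-12 + 29)) = -26/(44 + 1/17) = -26/749/17 = -26*17/749 = -442/749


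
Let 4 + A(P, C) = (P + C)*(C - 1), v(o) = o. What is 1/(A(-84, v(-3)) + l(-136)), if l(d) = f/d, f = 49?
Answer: 136/46735 ≈ 0.0029100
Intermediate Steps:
A(P, C) = -4 + (-1 + C)*(C + P) (A(P, C) = -4 + (P + C)*(C - 1) = -4 + (C + P)*(-1 + C) = -4 + (-1 + C)*(C + P))
l(d) = 49/d
1/(A(-84, v(-3)) + l(-136)) = 1/((-4 + (-3)² - 1*(-3) - 1*(-84) - 3*(-84)) + 49/(-136)) = 1/((-4 + 9 + 3 + 84 + 252) + 49*(-1/136)) = 1/(344 - 49/136) = 1/(46735/136) = 136/46735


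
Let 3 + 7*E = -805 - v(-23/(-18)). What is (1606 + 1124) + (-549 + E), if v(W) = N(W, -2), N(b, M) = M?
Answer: 14461/7 ≈ 2065.9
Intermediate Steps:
v(W) = -2
E = -806/7 (E = -3/7 + (-805 - 1*(-2))/7 = -3/7 + (-805 + 2)/7 = -3/7 + (1/7)*(-803) = -3/7 - 803/7 = -806/7 ≈ -115.14)
(1606 + 1124) + (-549 + E) = (1606 + 1124) + (-549 - 806/7) = 2730 - 4649/7 = 14461/7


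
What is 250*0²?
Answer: 0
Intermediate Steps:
250*0² = 250*0 = 0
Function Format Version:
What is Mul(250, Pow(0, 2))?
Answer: 0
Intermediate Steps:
Mul(250, Pow(0, 2)) = Mul(250, 0) = 0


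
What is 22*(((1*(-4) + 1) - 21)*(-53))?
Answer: 27984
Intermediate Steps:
22*(((1*(-4) + 1) - 21)*(-53)) = 22*(((-4 + 1) - 21)*(-53)) = 22*((-3 - 21)*(-53)) = 22*(-24*(-53)) = 22*1272 = 27984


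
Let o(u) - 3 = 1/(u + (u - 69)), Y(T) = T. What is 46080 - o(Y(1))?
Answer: 3087160/67 ≈ 46077.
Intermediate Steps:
o(u) = 3 + 1/(-69 + 2*u) (o(u) = 3 + 1/(u + (u - 69)) = 3 + 1/(u + (-69 + u)) = 3 + 1/(-69 + 2*u))
46080 - o(Y(1)) = 46080 - 2*(-103 + 3*1)/(-69 + 2*1) = 46080 - 2*(-103 + 3)/(-69 + 2) = 46080 - 2*(-100)/(-67) = 46080 - 2*(-1)*(-100)/67 = 46080 - 1*200/67 = 46080 - 200/67 = 3087160/67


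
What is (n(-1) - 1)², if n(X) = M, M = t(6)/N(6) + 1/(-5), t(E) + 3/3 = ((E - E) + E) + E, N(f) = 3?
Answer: 1369/225 ≈ 6.0844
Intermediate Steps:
t(E) = -1 + 2*E (t(E) = -1 + (((E - E) + E) + E) = -1 + ((0 + E) + E) = -1 + (E + E) = -1 + 2*E)
M = 52/15 (M = (-1 + 2*6)/3 + 1/(-5) = (-1 + 12)*(⅓) + 1*(-⅕) = 11*(⅓) - ⅕ = 11/3 - ⅕ = 52/15 ≈ 3.4667)
n(X) = 52/15
(n(-1) - 1)² = (52/15 - 1)² = (37/15)² = 1369/225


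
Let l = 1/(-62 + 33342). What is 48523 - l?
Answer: 1614845439/33280 ≈ 48523.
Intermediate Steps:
l = 1/33280 ≈ 3.0048e-5
48523 - l = 48523 - 1*1/33280 = 48523 - 1/33280 = 1614845439/33280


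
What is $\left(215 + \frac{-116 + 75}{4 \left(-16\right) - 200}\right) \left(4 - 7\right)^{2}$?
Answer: $\frac{170403}{88} \approx 1936.4$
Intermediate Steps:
$\left(215 + \frac{-116 + 75}{4 \left(-16\right) - 200}\right) \left(4 - 7\right)^{2} = \left(215 - \frac{41}{-64 - 200}\right) \left(-3\right)^{2} = \left(215 - \frac{41}{-264}\right) 9 = \left(215 - - \frac{41}{264}\right) 9 = \left(215 + \frac{41}{264}\right) 9 = \frac{56801}{264} \cdot 9 = \frac{170403}{88}$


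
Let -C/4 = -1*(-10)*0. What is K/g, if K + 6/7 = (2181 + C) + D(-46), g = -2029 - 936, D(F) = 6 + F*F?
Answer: -6023/4151 ≈ -1.4510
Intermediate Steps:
D(F) = 6 + F²
C = 0 (C = -4*(-1*(-10))*0 = -40*0 = -4*0 = 0)
g = -2965
K = 30115/7 (K = -6/7 + ((2181 + 0) + (6 + (-46)²)) = -6/7 + (2181 + (6 + 2116)) = -6/7 + (2181 + 2122) = -6/7 + 4303 = 30115/7 ≈ 4302.1)
K/g = (30115/7)/(-2965) = (30115/7)*(-1/2965) = -6023/4151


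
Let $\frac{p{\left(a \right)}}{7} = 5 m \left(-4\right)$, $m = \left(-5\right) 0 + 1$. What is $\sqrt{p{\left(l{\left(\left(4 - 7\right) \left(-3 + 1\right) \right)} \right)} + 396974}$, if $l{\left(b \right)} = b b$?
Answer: $59 \sqrt{114} \approx 629.95$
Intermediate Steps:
$m = 1$ ($m = 0 + 1 = 1$)
$l{\left(b \right)} = b^{2}$
$p{\left(a \right)} = -140$ ($p{\left(a \right)} = 7 \cdot 5 \cdot 1 \left(-4\right) = 7 \cdot 5 \left(-4\right) = 7 \left(-20\right) = -140$)
$\sqrt{p{\left(l{\left(\left(4 - 7\right) \left(-3 + 1\right) \right)} \right)} + 396974} = \sqrt{-140 + 396974} = \sqrt{396834} = 59 \sqrt{114}$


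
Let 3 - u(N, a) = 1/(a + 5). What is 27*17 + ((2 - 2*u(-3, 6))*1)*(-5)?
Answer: 5259/11 ≈ 478.09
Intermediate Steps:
u(N, a) = 3 - 1/(5 + a) (u(N, a) = 3 - 1/(a + 5) = 3 - 1/(5 + a))
27*17 + ((2 - 2*u(-3, 6))*1)*(-5) = 27*17 + ((2 - 2*(14 + 3*6)/(5 + 6))*1)*(-5) = 459 + ((2 - 2*(14 + 18)/11)*1)*(-5) = 459 + ((2 - 2*32/11)*1)*(-5) = 459 + ((2 - 64/11)*1)*(-5) = 459 - 42/11*1*(-5) = 459 - 42/11*(-5) = 459 + 210/11 = 5259/11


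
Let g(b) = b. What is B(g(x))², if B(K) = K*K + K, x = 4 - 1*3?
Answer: 4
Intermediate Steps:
x = 1 (x = 4 - 3 = 1)
B(K) = K + K² (B(K) = K² + K = K + K²)
B(g(x))² = (1*(1 + 1))² = (1*2)² = 2² = 4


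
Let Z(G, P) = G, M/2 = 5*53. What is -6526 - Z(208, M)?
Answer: -6734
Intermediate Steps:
M = 530 (M = 2*(5*53) = 2*265 = 530)
-6526 - Z(208, M) = -6526 - 1*208 = -6526 - 208 = -6734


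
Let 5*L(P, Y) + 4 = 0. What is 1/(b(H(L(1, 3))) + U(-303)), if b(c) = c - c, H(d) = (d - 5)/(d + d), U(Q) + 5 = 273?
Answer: 1/268 ≈ 0.0037313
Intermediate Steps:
L(P, Y) = -4/5 (L(P, Y) = -4/5 + (1/5)*0 = -4/5 + 0 = -4/5)
U(Q) = 268 (U(Q) = -5 + 273 = 268)
H(d) = (-5 + d)/(2*d) (H(d) = (-5 + d)/((2*d)) = (-5 + d)*(1/(2*d)) = (-5 + d)/(2*d))
b(c) = 0
1/(b(H(L(1, 3))) + U(-303)) = 1/(0 + 268) = 1/268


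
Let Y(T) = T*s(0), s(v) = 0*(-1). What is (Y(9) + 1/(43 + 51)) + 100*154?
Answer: 1447601/94 ≈ 15400.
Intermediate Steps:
s(v) = 0
Y(T) = 0 (Y(T) = T*0 = 0)
(Y(9) + 1/(43 + 51)) + 100*154 = (0 + 1/(43 + 51)) + 100*154 = (0 + 1/94) + 15400 = 1/94 + 15400 = 1447601/94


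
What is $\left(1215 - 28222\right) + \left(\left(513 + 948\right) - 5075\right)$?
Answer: $-30621$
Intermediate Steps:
$\left(1215 - 28222\right) + \left(\left(513 + 948\right) - 5075\right) = -27007 + \left(1461 - 5075\right) = -27007 - 3614 = -30621$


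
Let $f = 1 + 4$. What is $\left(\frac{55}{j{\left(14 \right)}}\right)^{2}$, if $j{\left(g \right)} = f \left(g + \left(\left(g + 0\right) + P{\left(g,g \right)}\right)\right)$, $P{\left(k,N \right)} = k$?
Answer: $\frac{121}{1764} \approx 0.068594$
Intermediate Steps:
$f = 5$
$j{\left(g \right)} = 15 g$ ($j{\left(g \right)} = 5 \left(g + \left(\left(g + 0\right) + g\right)\right) = 5 \left(g + \left(g + g\right)\right) = 5 \left(g + 2 g\right) = 5 \cdot 3 g = 15 g$)
$\left(\frac{55}{j{\left(14 \right)}}\right)^{2} = \left(\frac{55}{15 \cdot 14}\right)^{2} = \left(\frac{55}{210}\right)^{2} = \left(55 \cdot \frac{1}{210}\right)^{2} = \left(\frac{11}{42}\right)^{2} = \frac{121}{1764}$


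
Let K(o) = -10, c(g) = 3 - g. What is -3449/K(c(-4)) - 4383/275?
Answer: 180929/550 ≈ 328.96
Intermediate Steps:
-3449/K(c(-4)) - 4383/275 = -3449/(-10) - 4383/275 = -3449*(-1/10) - 4383*1/275 = 3449/10 - 4383/275 = 180929/550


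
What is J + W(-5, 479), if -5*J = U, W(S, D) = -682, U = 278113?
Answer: -281523/5 ≈ -56305.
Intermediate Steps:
J = -278113/5 (J = -⅕*278113 = -278113/5 ≈ -55623.)
J + W(-5, 479) = -278113/5 - 682 = -281523/5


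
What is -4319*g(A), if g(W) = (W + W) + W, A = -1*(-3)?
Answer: -38871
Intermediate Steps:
A = 3
g(W) = 3*W (g(W) = 2*W + W = 3*W)
-4319*g(A) = -12957*3 = -4319*9 = -38871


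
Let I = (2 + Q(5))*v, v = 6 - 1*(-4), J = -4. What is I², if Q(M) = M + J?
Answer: 900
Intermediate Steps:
v = 10 (v = 6 + 4 = 10)
Q(M) = -4 + M (Q(M) = M - 4 = -4 + M)
I = 30 (I = (2 + (-4 + 5))*10 = (2 + 1)*10 = 3*10 = 30)
I² = 30² = 900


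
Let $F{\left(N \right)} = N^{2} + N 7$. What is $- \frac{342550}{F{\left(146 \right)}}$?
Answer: $- \frac{10075}{657} \approx -15.335$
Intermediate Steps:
$F{\left(N \right)} = N^{2} + 7 N$
$- \frac{342550}{F{\left(146 \right)}} = - \frac{342550}{146 \left(7 + 146\right)} = - \frac{342550}{146 \cdot 153} = - \frac{342550}{22338} = \left(-342550\right) \frac{1}{22338} = - \frac{10075}{657}$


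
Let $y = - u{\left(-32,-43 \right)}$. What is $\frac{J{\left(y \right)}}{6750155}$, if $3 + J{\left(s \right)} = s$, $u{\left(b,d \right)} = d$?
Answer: $\frac{8}{1350031} \approx 5.9258 \cdot 10^{-6}$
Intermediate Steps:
$y = 43$ ($y = \left(-1\right) \left(-43\right) = 43$)
$J{\left(s \right)} = -3 + s$
$\frac{J{\left(y \right)}}{6750155} = \frac{-3 + 43}{6750155} = 40 \cdot \frac{1}{6750155} = \frac{8}{1350031}$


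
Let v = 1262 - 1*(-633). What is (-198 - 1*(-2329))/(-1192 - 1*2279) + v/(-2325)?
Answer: -768808/538005 ≈ -1.4290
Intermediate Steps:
v = 1895 (v = 1262 + 633 = 1895)
(-198 - 1*(-2329))/(-1192 - 1*2279) + v/(-2325) = (-198 - 1*(-2329))/(-1192 - 1*2279) + 1895/(-2325) = (-198 + 2329)/(-1192 - 2279) + 1895*(-1/2325) = 2131/(-3471) - 379/465 = 2131*(-1/3471) - 379/465 = -2131/3471 - 379/465 = -768808/538005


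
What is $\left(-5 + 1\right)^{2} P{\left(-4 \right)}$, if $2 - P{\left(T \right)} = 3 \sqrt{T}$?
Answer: $32 - 96 i \approx 32.0 - 96.0 i$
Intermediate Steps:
$P{\left(T \right)} = 2 - 3 \sqrt{T}$
$\left(-5 + 1\right)^{2} P{\left(-4 \right)} = \left(-5 + 1\right)^{2} \left(2 - 3 \sqrt{-4}\right) = \left(-4\right)^{2} \left(2 - 3 \cdot 2 i\right) = 16 \left(2 - 6 i\right) = 32 - 96 i$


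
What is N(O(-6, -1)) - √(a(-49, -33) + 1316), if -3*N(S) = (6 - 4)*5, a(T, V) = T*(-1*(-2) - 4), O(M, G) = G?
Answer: -10/3 - √1414 ≈ -40.937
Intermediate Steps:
a(T, V) = -2*T (a(T, V) = T*(2 - 4) = T*(-2) = -2*T)
N(S) = -10/3 (N(S) = -(6 - 4)*5/3 = -2*5/3 = -⅓*10 = -10/3)
N(O(-6, -1)) - √(a(-49, -33) + 1316) = -10/3 - √(-2*(-49) + 1316) = -10/3 - √(98 + 1316) = -10/3 - √1414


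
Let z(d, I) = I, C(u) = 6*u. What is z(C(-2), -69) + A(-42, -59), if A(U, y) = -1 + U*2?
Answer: -154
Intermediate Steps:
A(U, y) = -1 + 2*U
z(C(-2), -69) + A(-42, -59) = -69 + (-1 + 2*(-42)) = -69 + (-1 - 84) = -69 - 85 = -154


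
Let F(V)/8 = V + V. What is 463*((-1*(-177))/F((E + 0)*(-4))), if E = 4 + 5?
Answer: -27317/192 ≈ -142.28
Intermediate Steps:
E = 9
F(V) = 16*V (F(V) = 8*(V + V) = 8*(2*V) = 16*V)
463*((-1*(-177))/F((E + 0)*(-4))) = 463*((-1*(-177))/((16*((9 + 0)*(-4))))) = 463*(177/((16*(9*(-4))))) = 463*(177/((16*(-36)))) = 463*(177/(-576)) = 463*(177*(-1/576)) = 463*(-59/192) = -27317/192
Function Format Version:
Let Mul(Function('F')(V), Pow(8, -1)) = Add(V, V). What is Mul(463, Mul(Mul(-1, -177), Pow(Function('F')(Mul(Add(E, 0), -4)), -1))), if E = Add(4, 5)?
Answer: Rational(-27317, 192) ≈ -142.28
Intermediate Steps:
E = 9
Function('F')(V) = Mul(16, V) (Function('F')(V) = Mul(8, Add(V, V)) = Mul(8, Mul(2, V)) = Mul(16, V))
Mul(463, Mul(Mul(-1, -177), Pow(Function('F')(Mul(Add(E, 0), -4)), -1))) = Mul(463, Mul(Mul(-1, -177), Pow(Mul(16, Mul(Add(9, 0), -4)), -1))) = Mul(463, Mul(177, Pow(Mul(16, Mul(9, -4)), -1))) = Mul(463, Mul(177, Pow(Mul(16, -36), -1))) = Mul(463, Mul(177, Pow(-576, -1))) = Mul(463, Mul(177, Rational(-1, 576))) = Mul(463, Rational(-59, 192)) = Rational(-27317, 192)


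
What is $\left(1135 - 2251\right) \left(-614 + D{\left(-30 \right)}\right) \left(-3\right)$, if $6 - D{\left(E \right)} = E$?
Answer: $-1935144$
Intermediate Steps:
$D{\left(E \right)} = 6 - E$
$\left(1135 - 2251\right) \left(-614 + D{\left(-30 \right)}\right) \left(-3\right) = \left(1135 - 2251\right) \left(-614 + \left(6 - -30\right)\right) \left(-3\right) = \left(1135 - 2251\right) \left(-614 + \left(6 + 30\right)\right) \left(-3\right) = \left(1135 - 2251\right) \left(-614 + 36\right) \left(-3\right) = \left(-1116\right) \left(-578\right) \left(-3\right) = 645048 \left(-3\right) = -1935144$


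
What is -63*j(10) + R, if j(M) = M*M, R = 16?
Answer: -6284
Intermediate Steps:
j(M) = M²
-63*j(10) + R = -63*10² + 16 = -63*100 + 16 = -6300 + 16 = -6284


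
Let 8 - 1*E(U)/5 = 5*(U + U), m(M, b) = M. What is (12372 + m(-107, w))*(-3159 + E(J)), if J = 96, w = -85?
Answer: -97126535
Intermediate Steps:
E(U) = 40 - 50*U (E(U) = 40 - 25*(U + U) = 40 - 25*2*U = 40 - 50*U)
(12372 + m(-107, w))*(-3159 + E(J)) = (12372 - 107)*(-3159 + (40 - 50*96)) = 12265*(-3159 + (40 - 4800)) = 12265*(-3159 - 4760) = 12265*(-7919) = -97126535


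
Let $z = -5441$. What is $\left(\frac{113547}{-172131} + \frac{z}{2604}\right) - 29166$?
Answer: $- \frac{4358094290581}{149409708} \approx -29169.0$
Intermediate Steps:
$\left(\frac{113547}{-172131} + \frac{z}{2604}\right) - 29166 = \left(\frac{113547}{-172131} - \frac{5441}{2604}\right) - 29166 = \left(113547 \left(- \frac{1}{172131}\right) - \frac{5441}{2604}\right) - 29166 = \left(- \frac{37849}{57377} - \frac{5441}{2604}\right) - 29166 = - \frac{410747053}{149409708} - 29166 = - \frac{4358094290581}{149409708}$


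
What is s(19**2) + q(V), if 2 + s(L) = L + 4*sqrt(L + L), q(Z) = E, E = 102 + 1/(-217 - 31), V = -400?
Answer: 114327/248 + 76*sqrt(2) ≈ 568.48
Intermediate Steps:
E = 25295/248 (E = 102 + 1/(-248) = 102 - 1/248 = 25295/248 ≈ 102.00)
q(Z) = 25295/248
s(L) = -2 + L + 4*sqrt(2)*sqrt(L) (s(L) = -2 + (L + 4*sqrt(L + L)) = -2 + (L + 4*sqrt(2*L)) = -2 + (L + 4*(sqrt(2)*sqrt(L))) = -2 + (L + 4*sqrt(2)*sqrt(L)) = -2 + L + 4*sqrt(2)*sqrt(L))
s(19**2) + q(V) = (-2 + 19**2 + 4*sqrt(2)*sqrt(19**2)) + 25295/248 = (-2 + 361 + 4*sqrt(2)*sqrt(361)) + 25295/248 = (-2 + 361 + 4*sqrt(2)*19) + 25295/248 = (-2 + 361 + 76*sqrt(2)) + 25295/248 = (359 + 76*sqrt(2)) + 25295/248 = 114327/248 + 76*sqrt(2)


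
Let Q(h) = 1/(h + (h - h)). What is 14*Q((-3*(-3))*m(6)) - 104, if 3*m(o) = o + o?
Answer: -1865/18 ≈ -103.61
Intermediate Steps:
m(o) = 2*o/3 (m(o) = (o + o)/3 = (2*o)/3 = 2*o/3)
Q(h) = 1/h (Q(h) = 1/(h + 0) = 1/h)
14*Q((-3*(-3))*m(6)) - 104 = 14/(((-3*(-3))*((2/3)*6))) - 104 = 14/((9*4)) - 104 = 14/36 - 104 = 14*(1/36) - 104 = 7/18 - 104 = -1865/18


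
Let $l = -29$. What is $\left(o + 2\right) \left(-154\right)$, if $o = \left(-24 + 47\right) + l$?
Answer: $616$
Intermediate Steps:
$o = -6$ ($o = \left(-24 + 47\right) - 29 = 23 - 29 = -6$)
$\left(o + 2\right) \left(-154\right) = \left(-6 + 2\right) \left(-154\right) = \left(-4\right) \left(-154\right) = 616$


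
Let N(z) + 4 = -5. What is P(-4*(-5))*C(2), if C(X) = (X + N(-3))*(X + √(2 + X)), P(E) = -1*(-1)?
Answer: -28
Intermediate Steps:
N(z) = -9 (N(z) = -4 - 5 = -9)
P(E) = 1
C(X) = (-9 + X)*(X + √(2 + X)) (C(X) = (X - 9)*(X + √(2 + X)) = (-9 + X)*(X + √(2 + X)))
P(-4*(-5))*C(2) = 1*(2² - 9*2 - 9*√(2 + 2) + 2*√(2 + 2)) = 1*(4 - 18 - 9*√4 + 2*√4) = 1*(4 - 18 - 9*2 + 2*2) = 1*(4 - 18 - 18 + 4) = 1*(-28) = -28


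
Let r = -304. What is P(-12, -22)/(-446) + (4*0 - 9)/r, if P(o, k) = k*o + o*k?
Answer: -78249/67792 ≈ -1.1543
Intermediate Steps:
P(o, k) = 2*k*o (P(o, k) = k*o + k*o = 2*k*o)
P(-12, -22)/(-446) + (4*0 - 9)/r = (2*(-22)*(-12))/(-446) + (4*0 - 9)/(-304) = 528*(-1/446) + (0 - 9)*(-1/304) = -264/223 - 9*(-1/304) = -264/223 + 9/304 = -78249/67792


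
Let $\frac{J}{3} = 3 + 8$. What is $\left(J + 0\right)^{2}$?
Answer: $1089$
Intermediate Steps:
$J = 33$ ($J = 3 \left(3 + 8\right) = 3 \cdot 11 = 33$)
$\left(J + 0\right)^{2} = \left(33 + 0\right)^{2} = 33^{2} = 1089$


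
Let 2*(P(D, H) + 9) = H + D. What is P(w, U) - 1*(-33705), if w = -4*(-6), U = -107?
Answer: 67309/2 ≈ 33655.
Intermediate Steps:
w = 24
P(D, H) = -9 + D/2 + H/2 (P(D, H) = -9 + (H + D)/2 = -9 + (D + H)/2 = -9 + (D/2 + H/2) = -9 + D/2 + H/2)
P(w, U) - 1*(-33705) = (-9 + (½)*24 + (½)*(-107)) - 1*(-33705) = (-9 + 12 - 107/2) + 33705 = -101/2 + 33705 = 67309/2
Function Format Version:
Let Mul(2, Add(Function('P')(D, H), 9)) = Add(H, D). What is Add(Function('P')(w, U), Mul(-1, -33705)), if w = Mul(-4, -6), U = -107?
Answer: Rational(67309, 2) ≈ 33655.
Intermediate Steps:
w = 24
Function('P')(D, H) = Add(-9, Mul(Rational(1, 2), D), Mul(Rational(1, 2), H)) (Function('P')(D, H) = Add(-9, Mul(Rational(1, 2), Add(H, D))) = Add(-9, Mul(Rational(1, 2), Add(D, H))) = Add(-9, Add(Mul(Rational(1, 2), D), Mul(Rational(1, 2), H))) = Add(-9, Mul(Rational(1, 2), D), Mul(Rational(1, 2), H)))
Add(Function('P')(w, U), Mul(-1, -33705)) = Add(Add(-9, Mul(Rational(1, 2), 24), Mul(Rational(1, 2), -107)), Mul(-1, -33705)) = Add(Add(-9, 12, Rational(-107, 2)), 33705) = Add(Rational(-101, 2), 33705) = Rational(67309, 2)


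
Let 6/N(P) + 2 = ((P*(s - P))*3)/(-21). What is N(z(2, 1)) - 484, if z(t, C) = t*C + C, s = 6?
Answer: -11174/23 ≈ -485.83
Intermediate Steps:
z(t, C) = C + C*t (z(t, C) = C*t + C = C + C*t)
N(P) = 6/(-2 - P*(6 - P)/7) (N(P) = 6/(-2 + ((P*(6 - P))*3)/(-21)) = 6/(-2 + (3*P*(6 - P))*(-1/21)) = 6/(-2 - P*(6 - P)/7))
N(z(2, 1)) - 484 = 42/(-14 + (1*(1 + 2))² - 6*(1 + 2)) - 484 = 42/(-14 + (1*3)² - 6*3) - 484 = 42/(-14 + 3² - 6*3) - 484 = 42/(-14 + 9 - 18) - 484 = 42/(-23) - 484 = 42*(-1/23) - 484 = -42/23 - 484 = -11174/23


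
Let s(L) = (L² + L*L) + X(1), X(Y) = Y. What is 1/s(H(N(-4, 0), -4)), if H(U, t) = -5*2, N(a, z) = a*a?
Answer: 1/201 ≈ 0.0049751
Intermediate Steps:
N(a, z) = a²
H(U, t) = -10
s(L) = 1 + 2*L² (s(L) = (L² + L*L) + 1 = (L² + L²) + 1 = 2*L² + 1 = 1 + 2*L²)
1/s(H(N(-4, 0), -4)) = 1/(1 + 2*(-10)²) = 1/(1 + 2*100) = 1/(1 + 200) = 1/201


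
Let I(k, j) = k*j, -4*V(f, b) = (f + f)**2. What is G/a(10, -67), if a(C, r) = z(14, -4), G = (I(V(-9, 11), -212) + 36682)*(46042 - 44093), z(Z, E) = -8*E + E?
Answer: 52480723/14 ≈ 3.7486e+6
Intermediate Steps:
V(f, b) = -f**2 (V(f, b) = -(f + f)**2/4 = -4*f**2/4 = -f**2)
I(k, j) = j*k
z(Z, E) = -7*E
G = 104961446 (G = (-(-212)*(-9)**2 + 36682)*(46042 - 44093) = (-(-212)*81 + 36682)*1949 = (-212*(-81) + 36682)*1949 = (17172 + 36682)*1949 = 53854*1949 = 104961446)
a(C, r) = 28 (a(C, r) = -7*(-4) = 28)
G/a(10, -67) = 104961446/28 = 104961446*(1/28) = 52480723/14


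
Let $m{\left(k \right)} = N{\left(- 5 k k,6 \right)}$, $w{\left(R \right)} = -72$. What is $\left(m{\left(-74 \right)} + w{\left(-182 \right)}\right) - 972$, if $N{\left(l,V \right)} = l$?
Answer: $-28424$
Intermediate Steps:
$m{\left(k \right)} = - 5 k^{2}$ ($m{\left(k \right)} = - 5 k k = - 5 k^{2}$)
$\left(m{\left(-74 \right)} + w{\left(-182 \right)}\right) - 972 = \left(- 5 \left(-74\right)^{2} - 72\right) - 972 = \left(\left(-5\right) 5476 - 72\right) - 972 = \left(-27380 - 72\right) - 972 = -27452 - 972 = -28424$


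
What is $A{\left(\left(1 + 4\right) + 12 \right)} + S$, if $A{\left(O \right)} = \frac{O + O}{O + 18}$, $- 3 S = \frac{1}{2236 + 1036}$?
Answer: $\frac{333709}{343560} \approx 0.97133$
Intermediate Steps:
$S = - \frac{1}{9816}$ ($S = - \frac{1}{3 \left(2236 + 1036\right)} = - \frac{1}{3 \cdot 3272} = \left(- \frac{1}{3}\right) \frac{1}{3272} = - \frac{1}{9816} \approx -0.00010187$)
$A{\left(O \right)} = \frac{2 O}{18 + O}$
$A{\left(\left(1 + 4\right) + 12 \right)} + S = \frac{2 \left(\left(1 + 4\right) + 12\right)}{18 + \left(\left(1 + 4\right) + 12\right)} - \frac{1}{9816} = \frac{2 \left(5 + 12\right)}{18 + \left(5 + 12\right)} - \frac{1}{9816} = 2 \cdot 17 \frac{1}{18 + 17} - \frac{1}{9816} = 2 \cdot 17 \cdot \frac{1}{35} - \frac{1}{9816} = \frac{34}{35} - \frac{1}{9816} = \frac{333709}{343560}$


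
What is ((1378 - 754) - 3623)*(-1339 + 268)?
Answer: 3211929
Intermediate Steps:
((1378 - 754) - 3623)*(-1339 + 268) = (624 - 3623)*(-1071) = -2999*(-1071) = 3211929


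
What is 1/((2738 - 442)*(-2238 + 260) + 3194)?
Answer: -1/4538294 ≈ -2.2035e-7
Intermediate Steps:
1/((2738 - 442)*(-2238 + 260) + 3194) = 1/(2296*(-1978) + 3194) = 1/(-4541488 + 3194) = 1/(-4538294) = -1/4538294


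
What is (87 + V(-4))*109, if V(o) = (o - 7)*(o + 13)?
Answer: -1308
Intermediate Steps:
V(o) = (-7 + o)*(13 + o)
(87 + V(-4))*109 = (87 + (-91 + (-4)² + 6*(-4)))*109 = (87 + (-91 + 16 - 24))*109 = (87 - 99)*109 = -12*109 = -1308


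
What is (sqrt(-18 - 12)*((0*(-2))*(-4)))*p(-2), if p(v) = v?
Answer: 0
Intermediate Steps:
(sqrt(-18 - 12)*((0*(-2))*(-4)))*p(-2) = (sqrt(-18 - 12)*((0*(-2))*(-4)))*(-2) = (sqrt(-30)*(0*(-4)))*(-2) = ((I*sqrt(30))*0)*(-2) = 0*(-2) = 0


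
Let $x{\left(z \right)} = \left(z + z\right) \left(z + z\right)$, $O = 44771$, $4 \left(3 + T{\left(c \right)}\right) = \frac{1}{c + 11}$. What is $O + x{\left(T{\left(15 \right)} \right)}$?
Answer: $\frac{121157505}{2704} \approx 44807.0$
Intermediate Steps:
$T{\left(c \right)} = -3 + \frac{1}{4 \left(11 + c\right)}$ ($T{\left(c \right)} = -3 + \frac{1}{4 \left(c + 11\right)} = -3 + \frac{1}{4 \left(11 + c\right)}$)
$x{\left(z \right)} = 4 z^{2}$ ($x{\left(z \right)} = 2 z 2 z = 4 z^{2}$)
$O + x{\left(T{\left(15 \right)} \right)} = 44771 + 4 \left(\frac{-131 - 180}{4 \left(11 + 15\right)}\right)^{2} = 44771 + 4 \left(\frac{-131 - 180}{4 \cdot 26}\right)^{2} = 44771 + 4 \left(\frac{1}{4} \cdot \frac{1}{26} \left(-311\right)\right)^{2} = 44771 + 4 \left(- \frac{311}{104}\right)^{2} = 44771 + 4 \cdot \frac{96721}{10816} = 44771 + \frac{96721}{2704} = \frac{121157505}{2704}$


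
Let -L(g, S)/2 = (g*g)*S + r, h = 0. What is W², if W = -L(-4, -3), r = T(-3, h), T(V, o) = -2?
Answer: 10000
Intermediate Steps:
r = -2
L(g, S) = 4 - 2*S*g² (L(g, S) = -2*((g*g)*S - 2) = -2*(g²*S - 2) = -2*(S*g² - 2) = -2*(-2 + S*g²) = 4 - 2*S*g²)
W = -100 (W = -(4 - 2*(-3)*(-4)²) = -(4 - 2*(-3)*16) = -(4 + 96) = -1*100 = -100)
W² = (-100)² = 10000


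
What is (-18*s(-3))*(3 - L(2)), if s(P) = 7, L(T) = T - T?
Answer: -378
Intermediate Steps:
L(T) = 0
(-18*s(-3))*(3 - L(2)) = (-18*7)*(3 - 1*0) = -126*(3 + 0) = -126*3 = -378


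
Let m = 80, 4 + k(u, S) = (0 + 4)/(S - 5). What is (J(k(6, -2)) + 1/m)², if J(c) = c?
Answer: 6517809/313600 ≈ 20.784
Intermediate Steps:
k(u, S) = -4 + 4/(-5 + S) (k(u, S) = -4 + (0 + 4)/(S - 5) = -4 + 4/(-5 + S))
(J(k(6, -2)) + 1/m)² = (4*(6 - 1*(-2))/(-5 - 2) + 1/80)² = (4*(6 + 2)/(-7) + 1/80)² = (4*(-⅐)*8 + 1/80)² = (-32/7 + 1/80)² = (-2553/560)² = 6517809/313600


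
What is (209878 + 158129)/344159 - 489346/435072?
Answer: -377422205/6806088384 ≈ -0.055454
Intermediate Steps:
(209878 + 158129)/344159 - 489346/435072 = 368007*(1/344159) - 489346*1/435072 = 368007/344159 - 22243/19776 = -377422205/6806088384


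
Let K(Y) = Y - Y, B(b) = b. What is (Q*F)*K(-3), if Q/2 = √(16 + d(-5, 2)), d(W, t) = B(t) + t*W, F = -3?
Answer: 0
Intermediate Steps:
d(W, t) = t + W*t (d(W, t) = t + t*W = t + W*t)
K(Y) = 0
Q = 4*√2 (Q = 2*√(16 + 2*(1 - 5)) = 2*√(16 + 2*(-4)) = 2*√(16 - 8) = 2*√8 = 2*(2*√2) = 4*√2 ≈ 5.6569)
(Q*F)*K(-3) = ((4*√2)*(-3))*0 = -12*√2*0 = 0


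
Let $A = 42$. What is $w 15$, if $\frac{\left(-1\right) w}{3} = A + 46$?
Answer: $-3960$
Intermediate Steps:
$w = -264$ ($w = - 3 \left(42 + 46\right) = \left(-3\right) 88 = -264$)
$w 15 = \left(-264\right) 15 = -3960$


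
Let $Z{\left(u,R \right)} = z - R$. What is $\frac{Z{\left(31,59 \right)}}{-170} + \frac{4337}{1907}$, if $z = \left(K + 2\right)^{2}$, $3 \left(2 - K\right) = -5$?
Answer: $\frac{3548552}{1458855} \approx 2.4324$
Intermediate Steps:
$K = \frac{11}{3}$ ($K = 2 - - \frac{5}{3} = 2 + \frac{5}{3} = \frac{11}{3} \approx 3.6667$)
$z = \frac{289}{9}$ ($z = \left(\frac{11}{3} + 2\right)^{2} = \left(\frac{17}{3}\right)^{2} = \frac{289}{9} \approx 32.111$)
$Z{\left(u,R \right)} = \frac{289}{9} - R$
$\frac{Z{\left(31,59 \right)}}{-170} + \frac{4337}{1907} = \frac{\frac{289}{9} - 59}{-170} + \frac{4337}{1907} = \left(\frac{289}{9} - 59\right) \left(- \frac{1}{170}\right) + 4337 \cdot \frac{1}{1907} = \left(- \frac{242}{9}\right) \left(- \frac{1}{170}\right) + \frac{4337}{1907} = \frac{121}{765} + \frac{4337}{1907} = \frac{3548552}{1458855}$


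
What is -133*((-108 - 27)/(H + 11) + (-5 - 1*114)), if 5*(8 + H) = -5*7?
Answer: 45353/4 ≈ 11338.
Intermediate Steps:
H = -15 (H = -8 + (-5*7)/5 = -8 + (⅕)*(-35) = -8 - 7 = -15)
-133*((-108 - 27)/(H + 11) + (-5 - 1*114)) = -133*((-108 - 27)/(-15 + 11) + (-5 - 1*114)) = -133*(-135/(-4) + (-5 - 114)) = -133*(-135*(-¼) - 119) = -133*(135/4 - 119) = -133*(-341/4) = 45353/4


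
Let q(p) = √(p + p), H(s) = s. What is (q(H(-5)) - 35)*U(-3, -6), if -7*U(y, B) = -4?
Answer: -20 + 4*I*√10/7 ≈ -20.0 + 1.807*I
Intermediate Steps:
q(p) = √2*√p (q(p) = √(2*p) = √2*√p)
U(y, B) = 4/7 (U(y, B) = -⅐*(-4) = 4/7)
(q(H(-5)) - 35)*U(-3, -6) = (√2*√(-5) - 35)*(4/7) = (√2*(I*√5) - 35)*(4/7) = (I*√10 - 35)*(4/7) = (-35 + I*√10)*(4/7) = -20 + 4*I*√10/7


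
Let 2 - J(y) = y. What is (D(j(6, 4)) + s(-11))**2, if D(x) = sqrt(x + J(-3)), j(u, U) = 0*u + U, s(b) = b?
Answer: 64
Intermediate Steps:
J(y) = 2 - y
j(u, U) = U (j(u, U) = 0 + U = U)
D(x) = sqrt(5 + x) (D(x) = sqrt(x + (2 - 1*(-3))) = sqrt(x + (2 + 3)) = sqrt(x + 5) = sqrt(5 + x))
(D(j(6, 4)) + s(-11))**2 = (sqrt(5 + 4) - 11)**2 = (sqrt(9) - 11)**2 = (3 - 11)**2 = (-8)**2 = 64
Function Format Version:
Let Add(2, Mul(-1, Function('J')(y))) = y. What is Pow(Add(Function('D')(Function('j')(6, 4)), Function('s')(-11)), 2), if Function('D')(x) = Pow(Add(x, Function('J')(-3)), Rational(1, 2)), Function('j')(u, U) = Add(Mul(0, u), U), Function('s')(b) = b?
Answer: 64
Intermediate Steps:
Function('J')(y) = Add(2, Mul(-1, y))
Function('j')(u, U) = U (Function('j')(u, U) = Add(0, U) = U)
Function('D')(x) = Pow(Add(5, x), Rational(1, 2)) (Function('D')(x) = Pow(Add(x, Add(2, Mul(-1, -3))), Rational(1, 2)) = Pow(Add(x, Add(2, 3)), Rational(1, 2)) = Pow(Add(x, 5), Rational(1, 2)) = Pow(Add(5, x), Rational(1, 2)))
Pow(Add(Function('D')(Function('j')(6, 4)), Function('s')(-11)), 2) = Pow(Add(Pow(Add(5, 4), Rational(1, 2)), -11), 2) = Pow(Add(Pow(9, Rational(1, 2)), -11), 2) = Pow(Add(3, -11), 2) = Pow(-8, 2) = 64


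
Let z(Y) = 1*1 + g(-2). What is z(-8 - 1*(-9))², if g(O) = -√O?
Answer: (1 - I*√2)² ≈ -1.0 - 2.8284*I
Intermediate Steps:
z(Y) = 1 - I*√2 (z(Y) = 1*1 - √(-2) = 1 - I*√2)
z(-8 - 1*(-9))² = (1 - I*√2)²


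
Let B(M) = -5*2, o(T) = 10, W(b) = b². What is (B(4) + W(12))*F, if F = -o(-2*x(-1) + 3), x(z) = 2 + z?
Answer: -1340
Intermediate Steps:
F = -10 (F = -1*10 = -10)
B(M) = -10
(B(4) + W(12))*F = (-10 + 12²)*(-10) = (-10 + 144)*(-10) = 134*(-10) = -1340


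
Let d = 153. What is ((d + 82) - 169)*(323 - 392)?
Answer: -4554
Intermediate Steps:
((d + 82) - 169)*(323 - 392) = ((153 + 82) - 169)*(323 - 392) = (235 - 169)*(-69) = 66*(-69) = -4554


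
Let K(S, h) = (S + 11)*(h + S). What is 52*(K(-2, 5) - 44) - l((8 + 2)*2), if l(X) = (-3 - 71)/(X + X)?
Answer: -17643/20 ≈ -882.15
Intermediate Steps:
K(S, h) = (11 + S)*(S + h)
l(X) = -37/X (l(X) = -74*1/(2*X) = -37/X)
52*(K(-2, 5) - 44) - l((8 + 2)*2) = 52*(((-2)² + 11*(-2) + 11*5 - 2*5) - 44) - (-37)/((8 + 2)*2) = 52*((4 - 22 + 55 - 10) - 44) - (-37)/(10*2) = 52*(27 - 44) - (-37)/20 = 52*(-17) - (-37)/20 = -884 - 1*(-37/20) = -884 + 37/20 = -17643/20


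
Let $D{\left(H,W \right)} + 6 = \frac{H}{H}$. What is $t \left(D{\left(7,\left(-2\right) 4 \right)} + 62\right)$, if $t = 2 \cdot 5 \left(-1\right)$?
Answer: $-570$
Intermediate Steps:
$D{\left(H,W \right)} = -5$ ($D{\left(H,W \right)} = -6 + \frac{H}{H} = -6 + 1 = -5$)
$t = -10$ ($t = 10 \left(-1\right) = -10$)
$t \left(D{\left(7,\left(-2\right) 4 \right)} + 62\right) = - 10 \left(-5 + 62\right) = \left(-10\right) 57 = -570$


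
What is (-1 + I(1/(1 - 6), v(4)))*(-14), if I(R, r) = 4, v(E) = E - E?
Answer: -42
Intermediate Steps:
v(E) = 0
(-1 + I(1/(1 - 6), v(4)))*(-14) = (-1 + 4)*(-14) = 3*(-14) = -42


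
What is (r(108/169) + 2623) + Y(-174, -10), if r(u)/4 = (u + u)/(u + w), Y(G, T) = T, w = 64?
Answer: 7136319/2731 ≈ 2613.1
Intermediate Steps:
r(u) = 8*u/(64 + u) (r(u) = 4*((u + u)/(u + 64)) = 4*((2*u)/(64 + u)) = 4*(2*u/(64 + u)) = 8*u/(64 + u))
(r(108/169) + 2623) + Y(-174, -10) = (8*(108/169)/(64 + 108/169) + 2623) - 10 = (8*(108/169)/(10924/169) + 2623) - 10 = (8*(108/169)*(169/10924) + 2623) - 10 = (216/2731 + 2623) - 10 = 7163629/2731 - 10 = 7136319/2731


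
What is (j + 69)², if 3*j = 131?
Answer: 114244/9 ≈ 12694.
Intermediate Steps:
j = 131/3 (j = (⅓)*131 = 131/3 ≈ 43.667)
(j + 69)² = (131/3 + 69)² = (338/3)² = 114244/9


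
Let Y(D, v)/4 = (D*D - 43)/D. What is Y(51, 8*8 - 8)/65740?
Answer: 2558/838185 ≈ 0.0030518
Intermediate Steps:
Y(D, v) = 4*(-43 + D²)/D (Y(D, v) = 4*((D*D - 43)/D) = 4*((D² - 43)/D) = 4*((-43 + D²)/D) = 4*(-43 + D²)/D)
Y(51, 8*8 - 8)/65740 = (-172/51 + 4*51)/65740 = (-172*1/51 + 204)*(1/65740) = (-172/51 + 204)*(1/65740) = (10232/51)*(1/65740) = 2558/838185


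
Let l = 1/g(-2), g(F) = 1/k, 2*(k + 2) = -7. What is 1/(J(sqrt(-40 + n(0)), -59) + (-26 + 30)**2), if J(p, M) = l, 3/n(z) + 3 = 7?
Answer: 2/21 ≈ 0.095238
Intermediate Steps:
k = -11/2 (k = -2 + (1/2)*(-7) = -2 - 7/2 = -11/2 ≈ -5.5000)
g(F) = -2/11 (g(F) = 1/(-11/2) = -2/11)
n(z) = 3/4 (n(z) = 3/(-3 + 7) = 3/4)
l = -11/2 (l = 1/(-2/11) = -11/2 ≈ -5.5000)
J(p, M) = -11/2
1/(J(sqrt(-40 + n(0)), -59) + (-26 + 30)**2) = 1/(-11/2 + (-26 + 30)**2) = 1/(-11/2 + 4**2) = 1/(-11/2 + 16) = 1/(21/2) = 2/21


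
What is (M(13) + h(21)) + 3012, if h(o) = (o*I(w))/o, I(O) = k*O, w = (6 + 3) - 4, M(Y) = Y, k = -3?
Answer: 3010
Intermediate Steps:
w = 5 (w = 9 - 4 = 5)
I(O) = -3*O
h(o) = -15 (h(o) = (o*(-3*5))/o = (o*(-15))/o = (-15*o)/o = -15)
(M(13) + h(21)) + 3012 = (13 - 15) + 3012 = -2 + 3012 = 3010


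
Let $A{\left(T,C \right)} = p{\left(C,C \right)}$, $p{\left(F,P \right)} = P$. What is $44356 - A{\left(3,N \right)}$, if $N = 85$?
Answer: $44271$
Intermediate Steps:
$A{\left(T,C \right)} = C$
$44356 - A{\left(3,N \right)} = 44356 - 85 = 44271$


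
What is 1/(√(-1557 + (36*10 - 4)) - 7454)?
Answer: -7454/55563317 - I*√1201/55563317 ≈ -0.00013415 - 6.2371e-7*I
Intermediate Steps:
1/(√(-1557 + (36*10 - 4)) - 7454) = 1/(√(-1557 + (360 - 4)) - 7454) = 1/(√(-1557 + 356) - 7454) = 1/(√(-1201) - 7454) = 1/(I*√1201 - 7454) = 1/(-7454 + I*√1201)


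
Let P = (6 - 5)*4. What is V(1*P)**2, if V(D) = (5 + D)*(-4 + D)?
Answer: 0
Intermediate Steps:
P = 4 (P = 1*4 = 4)
V(D) = (-4 + D)*(5 + D)
V(1*P)**2 = (-20 + 1*4 + (1*4)**2)**2 = (-20 + 4 + 4**2)**2 = (-20 + 4 + 16)**2 = 0**2 = 0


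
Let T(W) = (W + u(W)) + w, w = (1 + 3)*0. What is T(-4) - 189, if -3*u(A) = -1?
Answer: -578/3 ≈ -192.67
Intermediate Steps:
u(A) = ⅓ (u(A) = -⅓*(-1) = ⅓)
w = 0 (w = 4*0 = 0)
T(W) = ⅓ + W (T(W) = (W + ⅓) + 0 = (⅓ + W) + 0 = ⅓ + W)
T(-4) - 189 = (⅓ - 4) - 189 = -11/3 - 189 = -578/3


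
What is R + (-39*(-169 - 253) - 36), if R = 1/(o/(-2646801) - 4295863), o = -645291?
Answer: 20746996157883487/1263365982108 ≈ 16422.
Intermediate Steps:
R = -294089/1263365982108 (R = 1/(-645291/(-2646801) - 4295863) = 1/(-645291*(-1/2646801) - 4295863) = 1/(71699/294089 - 4295863) = 1/(-1263365982108/294089) = -294089/1263365982108 ≈ -2.3278e-7)
R + (-39*(-169 - 253) - 36) = -294089/1263365982108 + (-39*(-169 - 253) - 36) = -294089/1263365982108 + (-39*(-422) - 36) = -294089/1263365982108 + (16458 - 36) = -294089/1263365982108 + 16422 = 20746996157883487/1263365982108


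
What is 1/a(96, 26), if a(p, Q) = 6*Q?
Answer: 1/156 ≈ 0.0064103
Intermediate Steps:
1/a(96, 26) = 1/(6*26) = 1/156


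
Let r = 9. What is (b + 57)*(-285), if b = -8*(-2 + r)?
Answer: -285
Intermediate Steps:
b = -56 (b = -8*(-2 + 9) = -8*7 = -56)
(b + 57)*(-285) = (-56 + 57)*(-285) = 1*(-285) = -285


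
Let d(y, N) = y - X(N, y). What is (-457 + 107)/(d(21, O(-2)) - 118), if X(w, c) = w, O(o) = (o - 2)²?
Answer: 350/113 ≈ 3.0973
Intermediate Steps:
O(o) = (-2 + o)²
d(y, N) = y - N
(-457 + 107)/(d(21, O(-2)) - 118) = (-457 + 107)/((21 - (-2 - 2)²) - 118) = -350/((21 - 1*(-4)²) - 118) = -350/((21 - 1*16) - 118) = -350/((21 - 16) - 118) = -350/(5 - 118) = -350/(-113) = -350*(-1/113) = 350/113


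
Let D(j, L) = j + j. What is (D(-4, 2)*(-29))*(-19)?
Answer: -4408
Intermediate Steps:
D(j, L) = 2*j
(D(-4, 2)*(-29))*(-19) = ((2*(-4))*(-29))*(-19) = -8*(-29)*(-19) = 232*(-19) = -4408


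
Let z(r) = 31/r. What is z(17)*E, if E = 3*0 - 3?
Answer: -93/17 ≈ -5.4706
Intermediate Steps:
E = -3 (E = 0 - 3 = -3)
z(17)*E = (31/17)*(-3) = -93/17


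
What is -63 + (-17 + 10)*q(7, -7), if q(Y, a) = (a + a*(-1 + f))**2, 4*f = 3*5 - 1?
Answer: -17059/4 ≈ -4264.8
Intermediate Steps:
f = 7/2 (f = (3*5 - 1)/4 = (15 - 1)/4 = (1/4)*14 = 7/2 ≈ 3.5000)
q(Y, a) = 49*a**2/4 (q(Y, a) = (a + a*(-1 + 7/2))**2 = (a + a*(5/2))**2 = (a + 5*a/2)**2 = (7*a/2)**2 = 49*a**2/4)
-63 + (-17 + 10)*q(7, -7) = -63 + (-17 + 10)*((49/4)*(-7)**2) = -63 - 343*49/4 = -63 - 7*2401/4 = -63 - 16807/4 = -17059/4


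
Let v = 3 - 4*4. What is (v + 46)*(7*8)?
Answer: 1848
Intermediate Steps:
v = -13 (v = 3 - 16 = -13)
(v + 46)*(7*8) = (-13 + 46)*(7*8) = 33*56 = 1848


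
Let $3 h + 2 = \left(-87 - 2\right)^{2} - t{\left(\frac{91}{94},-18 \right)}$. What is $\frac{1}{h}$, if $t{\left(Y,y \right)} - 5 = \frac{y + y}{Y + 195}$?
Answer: $\frac{18421}{48595726} \approx 0.00037907$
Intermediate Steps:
$t{\left(Y,y \right)} = 5 + \frac{2 y}{195 + Y}$ ($t{\left(Y,y \right)} = 5 + \frac{y + y}{Y + 195} = 5 + \frac{2 y}{195 + Y}$)
$h = \frac{48595726}{18421}$ ($h = - \frac{2}{3} + \frac{\left(-87 - 2\right)^{2} - \frac{975 + 2 \left(-18\right) + 5 \cdot \frac{91}{94}}{195 + \frac{91}{94}}}{3} = - \frac{2}{3} + \frac{\left(-89\right)^{2} - \frac{975 - 36 + 5 \cdot 91 \cdot \frac{1}{94}}{195 + 91 \cdot \frac{1}{94}}}{3} = - \frac{2}{3} + \frac{7921 - \frac{975 - 36 + 5 \cdot \frac{91}{94}}{195 + \frac{91}{94}}}{3} = - \frac{2}{3} + \frac{7921 - \frac{975 - 36 + \frac{455}{94}}{\frac{18421}{94}}}{3} = - \frac{2}{3} + \frac{7921 - \frac{94}{18421} \cdot \frac{88721}{94}}{3} = - \frac{2}{3} + \frac{7921 - \frac{88721}{18421}}{3} = - \frac{2}{3} + \frac{1}{3} \cdot \frac{145824020}{18421} = - \frac{2}{3} + \frac{145824020}{55263} = \frac{48595726}{18421} \approx 2638.1$)
$\frac{1}{h} = \frac{1}{\frac{48595726}{18421}} = \frac{18421}{48595726}$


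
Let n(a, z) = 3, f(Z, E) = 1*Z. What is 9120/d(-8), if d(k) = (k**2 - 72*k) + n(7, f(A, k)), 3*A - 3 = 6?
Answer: 9120/643 ≈ 14.184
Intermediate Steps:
A = 3 (A = 1 + (1/3)*6 = 1 + 2 = 3)
f(Z, E) = Z
d(k) = 3 + k**2 - 72*k (d(k) = (k**2 - 72*k) + 3 = 3 + k**2 - 72*k)
9120/d(-8) = 9120/(3 + (-8)**2 - 72*(-8)) = 9120/(3 + 64 + 576) = 9120/643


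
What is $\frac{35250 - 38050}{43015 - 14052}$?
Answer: $- \frac{2800}{28963} \approx -0.096675$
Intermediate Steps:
$\frac{35250 - 38050}{43015 - 14052} = - \frac{2800}{28963}$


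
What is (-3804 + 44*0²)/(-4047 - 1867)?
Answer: 1902/2957 ≈ 0.64322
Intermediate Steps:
(-3804 + 44*0²)/(-4047 - 1867) = (-3804 + 44*0)/(-5914) = (-3804 + 0)*(-1/5914) = -3804*(-1/5914) = 1902/2957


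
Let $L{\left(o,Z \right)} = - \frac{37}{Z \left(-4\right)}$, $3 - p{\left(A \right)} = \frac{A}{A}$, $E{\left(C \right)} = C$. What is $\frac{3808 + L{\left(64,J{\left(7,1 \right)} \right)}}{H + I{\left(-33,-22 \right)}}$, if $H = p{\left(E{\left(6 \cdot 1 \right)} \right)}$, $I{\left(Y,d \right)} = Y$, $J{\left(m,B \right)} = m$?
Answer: $- \frac{106661}{868} \approx -122.88$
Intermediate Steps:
$p{\left(A \right)} = 2$ ($p{\left(A \right)} = 3 - \frac{A}{A} = 3 - 1 = 2$)
$H = 2$
$L{\left(o,Z \right)} = \frac{37}{4 Z}$ ($L{\left(o,Z \right)} = - \frac{37}{\left(-4\right) Z} = - 37 \left(- \frac{1}{4 Z}\right) = \frac{37}{4 Z}$)
$\frac{3808 + L{\left(64,J{\left(7,1 \right)} \right)}}{H + I{\left(-33,-22 \right)}} = \frac{3808 + \frac{37}{4 \cdot 7}}{2 - 33} = \frac{3808 + \frac{37}{4} \cdot \frac{1}{7}}{-31} = \left(3808 + \frac{37}{28}\right) \left(- \frac{1}{31}\right) = \frac{106661}{28} \left(- \frac{1}{31}\right) = - \frac{106661}{868}$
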